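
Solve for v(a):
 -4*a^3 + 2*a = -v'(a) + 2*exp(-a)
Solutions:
 v(a) = C1 + a^4 - a^2 - 2*exp(-a)


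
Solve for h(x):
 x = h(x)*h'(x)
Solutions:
 h(x) = -sqrt(C1 + x^2)
 h(x) = sqrt(C1 + x^2)


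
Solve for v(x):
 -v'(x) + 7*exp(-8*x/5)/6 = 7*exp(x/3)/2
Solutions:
 v(x) = C1 - 21*exp(x/3)/2 - 35*exp(-8*x/5)/48


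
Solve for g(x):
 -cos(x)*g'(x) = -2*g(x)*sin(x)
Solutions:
 g(x) = C1/cos(x)^2


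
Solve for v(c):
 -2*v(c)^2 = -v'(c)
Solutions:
 v(c) = -1/(C1 + 2*c)


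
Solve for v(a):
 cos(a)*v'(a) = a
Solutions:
 v(a) = C1 + Integral(a/cos(a), a)


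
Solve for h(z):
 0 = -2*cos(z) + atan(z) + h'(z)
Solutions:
 h(z) = C1 - z*atan(z) + log(z^2 + 1)/2 + 2*sin(z)


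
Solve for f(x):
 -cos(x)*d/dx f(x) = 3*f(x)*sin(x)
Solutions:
 f(x) = C1*cos(x)^3


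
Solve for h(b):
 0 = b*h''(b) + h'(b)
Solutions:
 h(b) = C1 + C2*log(b)


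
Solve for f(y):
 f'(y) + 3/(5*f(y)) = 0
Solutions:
 f(y) = -sqrt(C1 - 30*y)/5
 f(y) = sqrt(C1 - 30*y)/5


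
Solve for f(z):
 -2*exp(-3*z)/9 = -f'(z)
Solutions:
 f(z) = C1 - 2*exp(-3*z)/27


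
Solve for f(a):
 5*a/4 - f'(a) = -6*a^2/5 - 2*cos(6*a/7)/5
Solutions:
 f(a) = C1 + 2*a^3/5 + 5*a^2/8 + 7*sin(6*a/7)/15


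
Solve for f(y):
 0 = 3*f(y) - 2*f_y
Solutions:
 f(y) = C1*exp(3*y/2)


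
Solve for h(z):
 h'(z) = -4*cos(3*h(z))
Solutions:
 h(z) = -asin((C1 + exp(24*z))/(C1 - exp(24*z)))/3 + pi/3
 h(z) = asin((C1 + exp(24*z))/(C1 - exp(24*z)))/3


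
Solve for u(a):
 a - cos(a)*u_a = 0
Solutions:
 u(a) = C1 + Integral(a/cos(a), a)


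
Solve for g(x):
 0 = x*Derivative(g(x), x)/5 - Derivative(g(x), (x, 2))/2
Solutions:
 g(x) = C1 + C2*erfi(sqrt(5)*x/5)


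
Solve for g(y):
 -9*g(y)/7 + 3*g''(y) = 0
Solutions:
 g(y) = C1*exp(-sqrt(21)*y/7) + C2*exp(sqrt(21)*y/7)


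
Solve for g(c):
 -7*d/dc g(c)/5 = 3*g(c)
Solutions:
 g(c) = C1*exp(-15*c/7)


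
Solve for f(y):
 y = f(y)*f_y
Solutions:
 f(y) = -sqrt(C1 + y^2)
 f(y) = sqrt(C1 + y^2)


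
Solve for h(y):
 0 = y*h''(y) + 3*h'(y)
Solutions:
 h(y) = C1 + C2/y^2


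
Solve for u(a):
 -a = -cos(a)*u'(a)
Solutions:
 u(a) = C1 + Integral(a/cos(a), a)


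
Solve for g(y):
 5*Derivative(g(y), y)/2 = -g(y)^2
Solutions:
 g(y) = 5/(C1 + 2*y)


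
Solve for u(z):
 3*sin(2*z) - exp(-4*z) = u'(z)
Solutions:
 u(z) = C1 - 3*cos(2*z)/2 + exp(-4*z)/4


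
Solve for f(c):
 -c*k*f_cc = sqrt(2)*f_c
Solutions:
 f(c) = C1 + c^(((re(k) - sqrt(2))*re(k) + im(k)^2)/(re(k)^2 + im(k)^2))*(C2*sin(sqrt(2)*log(c)*Abs(im(k))/(re(k)^2 + im(k)^2)) + C3*cos(sqrt(2)*log(c)*im(k)/(re(k)^2 + im(k)^2)))


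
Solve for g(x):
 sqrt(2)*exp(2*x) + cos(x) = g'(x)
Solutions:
 g(x) = C1 + sqrt(2)*exp(2*x)/2 + sin(x)


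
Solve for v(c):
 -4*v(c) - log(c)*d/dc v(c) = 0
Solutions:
 v(c) = C1*exp(-4*li(c))


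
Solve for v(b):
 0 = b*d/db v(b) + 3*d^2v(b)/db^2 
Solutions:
 v(b) = C1 + C2*erf(sqrt(6)*b/6)


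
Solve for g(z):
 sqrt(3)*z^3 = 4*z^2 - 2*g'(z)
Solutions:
 g(z) = C1 - sqrt(3)*z^4/8 + 2*z^3/3


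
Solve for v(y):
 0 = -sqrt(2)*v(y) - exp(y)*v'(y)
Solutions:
 v(y) = C1*exp(sqrt(2)*exp(-y))


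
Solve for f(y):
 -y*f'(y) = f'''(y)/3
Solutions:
 f(y) = C1 + Integral(C2*airyai(-3^(1/3)*y) + C3*airybi(-3^(1/3)*y), y)


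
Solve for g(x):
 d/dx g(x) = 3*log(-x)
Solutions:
 g(x) = C1 + 3*x*log(-x) - 3*x


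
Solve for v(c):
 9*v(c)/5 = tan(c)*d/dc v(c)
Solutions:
 v(c) = C1*sin(c)^(9/5)


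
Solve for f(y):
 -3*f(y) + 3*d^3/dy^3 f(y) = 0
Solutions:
 f(y) = C3*exp(y) + (C1*sin(sqrt(3)*y/2) + C2*cos(sqrt(3)*y/2))*exp(-y/2)


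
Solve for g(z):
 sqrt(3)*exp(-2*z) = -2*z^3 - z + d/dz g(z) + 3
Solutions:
 g(z) = C1 + z^4/2 + z^2/2 - 3*z - sqrt(3)*exp(-2*z)/2


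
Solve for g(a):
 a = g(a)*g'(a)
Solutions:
 g(a) = -sqrt(C1 + a^2)
 g(a) = sqrt(C1 + a^2)


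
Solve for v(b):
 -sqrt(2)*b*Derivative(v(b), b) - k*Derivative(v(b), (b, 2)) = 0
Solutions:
 v(b) = C1 + C2*sqrt(k)*erf(2^(3/4)*b*sqrt(1/k)/2)


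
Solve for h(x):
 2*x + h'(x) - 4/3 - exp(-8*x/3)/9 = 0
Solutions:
 h(x) = C1 - x^2 + 4*x/3 - exp(-8*x/3)/24


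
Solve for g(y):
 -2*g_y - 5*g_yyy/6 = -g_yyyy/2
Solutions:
 g(y) = C1 + C2*exp(y*(-(54*sqrt(854) + 1583)^(1/3) - 25/(54*sqrt(854) + 1583)^(1/3) + 10)/18)*sin(sqrt(3)*y*(-(54*sqrt(854) + 1583)^(1/3) + 25/(54*sqrt(854) + 1583)^(1/3))/18) + C3*exp(y*(-(54*sqrt(854) + 1583)^(1/3) - 25/(54*sqrt(854) + 1583)^(1/3) + 10)/18)*cos(sqrt(3)*y*(-(54*sqrt(854) + 1583)^(1/3) + 25/(54*sqrt(854) + 1583)^(1/3))/18) + C4*exp(y*(25/(54*sqrt(854) + 1583)^(1/3) + 5 + (54*sqrt(854) + 1583)^(1/3))/9)


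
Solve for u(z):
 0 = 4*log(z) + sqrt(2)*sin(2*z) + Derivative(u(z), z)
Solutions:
 u(z) = C1 - 4*z*log(z) + 4*z + sqrt(2)*cos(2*z)/2


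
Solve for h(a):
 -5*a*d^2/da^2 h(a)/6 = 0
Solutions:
 h(a) = C1 + C2*a


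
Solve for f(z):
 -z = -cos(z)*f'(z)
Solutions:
 f(z) = C1 + Integral(z/cos(z), z)


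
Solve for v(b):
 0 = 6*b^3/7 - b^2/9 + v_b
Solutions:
 v(b) = C1 - 3*b^4/14 + b^3/27


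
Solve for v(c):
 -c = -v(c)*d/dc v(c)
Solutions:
 v(c) = -sqrt(C1 + c^2)
 v(c) = sqrt(C1 + c^2)


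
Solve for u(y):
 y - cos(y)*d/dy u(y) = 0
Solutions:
 u(y) = C1 + Integral(y/cos(y), y)


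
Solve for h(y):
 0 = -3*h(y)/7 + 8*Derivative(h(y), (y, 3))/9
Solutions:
 h(y) = C3*exp(3*7^(2/3)*y/14) + (C1*sin(3*sqrt(3)*7^(2/3)*y/28) + C2*cos(3*sqrt(3)*7^(2/3)*y/28))*exp(-3*7^(2/3)*y/28)


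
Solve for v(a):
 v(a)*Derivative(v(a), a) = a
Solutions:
 v(a) = -sqrt(C1 + a^2)
 v(a) = sqrt(C1 + a^2)


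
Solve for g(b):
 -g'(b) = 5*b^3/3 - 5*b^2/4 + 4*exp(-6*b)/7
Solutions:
 g(b) = C1 - 5*b^4/12 + 5*b^3/12 + 2*exp(-6*b)/21


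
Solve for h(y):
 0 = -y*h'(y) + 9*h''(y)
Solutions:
 h(y) = C1 + C2*erfi(sqrt(2)*y/6)


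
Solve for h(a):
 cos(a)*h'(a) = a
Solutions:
 h(a) = C1 + Integral(a/cos(a), a)


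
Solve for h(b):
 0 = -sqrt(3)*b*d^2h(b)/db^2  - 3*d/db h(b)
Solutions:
 h(b) = C1 + C2*b^(1 - sqrt(3))


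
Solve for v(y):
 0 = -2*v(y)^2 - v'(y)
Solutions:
 v(y) = 1/(C1 + 2*y)


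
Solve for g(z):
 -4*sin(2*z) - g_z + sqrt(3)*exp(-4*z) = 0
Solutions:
 g(z) = C1 + 2*cos(2*z) - sqrt(3)*exp(-4*z)/4


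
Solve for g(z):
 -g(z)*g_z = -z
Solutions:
 g(z) = -sqrt(C1 + z^2)
 g(z) = sqrt(C1 + z^2)


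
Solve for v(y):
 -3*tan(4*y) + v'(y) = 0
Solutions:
 v(y) = C1 - 3*log(cos(4*y))/4


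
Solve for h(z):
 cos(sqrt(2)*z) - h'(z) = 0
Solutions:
 h(z) = C1 + sqrt(2)*sin(sqrt(2)*z)/2


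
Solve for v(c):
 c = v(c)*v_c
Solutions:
 v(c) = -sqrt(C1 + c^2)
 v(c) = sqrt(C1 + c^2)


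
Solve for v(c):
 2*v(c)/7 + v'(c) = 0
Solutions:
 v(c) = C1*exp(-2*c/7)


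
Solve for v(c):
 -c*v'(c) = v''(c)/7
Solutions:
 v(c) = C1 + C2*erf(sqrt(14)*c/2)


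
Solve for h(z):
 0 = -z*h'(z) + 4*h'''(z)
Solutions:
 h(z) = C1 + Integral(C2*airyai(2^(1/3)*z/2) + C3*airybi(2^(1/3)*z/2), z)


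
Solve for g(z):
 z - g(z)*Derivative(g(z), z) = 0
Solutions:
 g(z) = -sqrt(C1 + z^2)
 g(z) = sqrt(C1 + z^2)


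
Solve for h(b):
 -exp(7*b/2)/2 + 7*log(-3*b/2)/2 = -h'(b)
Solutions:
 h(b) = C1 - 7*b*log(-b)/2 + 7*b*(-log(3) + log(2) + 1)/2 + exp(7*b/2)/7


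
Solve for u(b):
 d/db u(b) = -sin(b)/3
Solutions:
 u(b) = C1 + cos(b)/3


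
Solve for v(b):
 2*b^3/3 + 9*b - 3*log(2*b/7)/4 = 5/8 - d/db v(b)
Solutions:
 v(b) = C1 - b^4/6 - 9*b^2/2 + 3*b*log(b)/4 - 3*b*log(7)/4 - b/8 + 3*b*log(2)/4


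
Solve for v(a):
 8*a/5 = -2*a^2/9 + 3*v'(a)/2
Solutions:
 v(a) = C1 + 4*a^3/81 + 8*a^2/15


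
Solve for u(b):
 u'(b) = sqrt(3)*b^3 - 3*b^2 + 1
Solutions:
 u(b) = C1 + sqrt(3)*b^4/4 - b^3 + b


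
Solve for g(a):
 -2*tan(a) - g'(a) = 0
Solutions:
 g(a) = C1 + 2*log(cos(a))


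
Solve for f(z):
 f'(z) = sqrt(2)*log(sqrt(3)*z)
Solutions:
 f(z) = C1 + sqrt(2)*z*log(z) - sqrt(2)*z + sqrt(2)*z*log(3)/2


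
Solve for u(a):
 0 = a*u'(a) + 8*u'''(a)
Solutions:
 u(a) = C1 + Integral(C2*airyai(-a/2) + C3*airybi(-a/2), a)


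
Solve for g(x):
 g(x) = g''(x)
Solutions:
 g(x) = C1*exp(-x) + C2*exp(x)


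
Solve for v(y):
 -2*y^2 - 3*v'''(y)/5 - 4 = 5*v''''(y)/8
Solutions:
 v(y) = C1 + C2*y + C3*y^2 + C4*exp(-24*y/25) - y^5/18 + 125*y^4/432 - 6005*y^3/2592


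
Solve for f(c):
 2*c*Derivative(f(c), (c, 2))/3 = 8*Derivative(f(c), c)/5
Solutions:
 f(c) = C1 + C2*c^(17/5)


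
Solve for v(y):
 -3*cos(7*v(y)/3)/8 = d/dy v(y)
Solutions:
 3*y/8 - 3*log(sin(7*v(y)/3) - 1)/14 + 3*log(sin(7*v(y)/3) + 1)/14 = C1


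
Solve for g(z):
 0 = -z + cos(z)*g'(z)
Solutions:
 g(z) = C1 + Integral(z/cos(z), z)


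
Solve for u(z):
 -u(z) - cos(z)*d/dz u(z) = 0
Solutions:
 u(z) = C1*sqrt(sin(z) - 1)/sqrt(sin(z) + 1)


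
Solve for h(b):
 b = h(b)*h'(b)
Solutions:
 h(b) = -sqrt(C1 + b^2)
 h(b) = sqrt(C1 + b^2)


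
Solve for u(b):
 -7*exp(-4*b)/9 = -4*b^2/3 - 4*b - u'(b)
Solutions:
 u(b) = C1 - 4*b^3/9 - 2*b^2 - 7*exp(-4*b)/36


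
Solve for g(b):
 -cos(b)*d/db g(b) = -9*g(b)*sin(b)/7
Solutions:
 g(b) = C1/cos(b)^(9/7)


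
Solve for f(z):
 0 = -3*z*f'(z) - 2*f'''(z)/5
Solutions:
 f(z) = C1 + Integral(C2*airyai(-15^(1/3)*2^(2/3)*z/2) + C3*airybi(-15^(1/3)*2^(2/3)*z/2), z)


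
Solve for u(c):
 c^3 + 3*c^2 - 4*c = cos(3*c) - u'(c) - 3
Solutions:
 u(c) = C1 - c^4/4 - c^3 + 2*c^2 - 3*c + sin(3*c)/3


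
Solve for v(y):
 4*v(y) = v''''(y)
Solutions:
 v(y) = C1*exp(-sqrt(2)*y) + C2*exp(sqrt(2)*y) + C3*sin(sqrt(2)*y) + C4*cos(sqrt(2)*y)


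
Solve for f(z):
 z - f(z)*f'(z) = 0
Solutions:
 f(z) = -sqrt(C1 + z^2)
 f(z) = sqrt(C1 + z^2)


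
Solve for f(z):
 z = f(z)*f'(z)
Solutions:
 f(z) = -sqrt(C1 + z^2)
 f(z) = sqrt(C1 + z^2)


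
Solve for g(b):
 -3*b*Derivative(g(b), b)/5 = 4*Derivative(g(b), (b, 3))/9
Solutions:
 g(b) = C1 + Integral(C2*airyai(-3*50^(1/3)*b/10) + C3*airybi(-3*50^(1/3)*b/10), b)


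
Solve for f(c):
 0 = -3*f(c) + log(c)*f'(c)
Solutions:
 f(c) = C1*exp(3*li(c))


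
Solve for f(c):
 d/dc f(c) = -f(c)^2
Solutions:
 f(c) = 1/(C1 + c)


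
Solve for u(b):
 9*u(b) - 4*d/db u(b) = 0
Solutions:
 u(b) = C1*exp(9*b/4)


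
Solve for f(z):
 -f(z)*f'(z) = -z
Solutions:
 f(z) = -sqrt(C1 + z^2)
 f(z) = sqrt(C1 + z^2)


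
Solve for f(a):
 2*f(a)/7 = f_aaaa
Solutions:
 f(a) = C1*exp(-2^(1/4)*7^(3/4)*a/7) + C2*exp(2^(1/4)*7^(3/4)*a/7) + C3*sin(2^(1/4)*7^(3/4)*a/7) + C4*cos(2^(1/4)*7^(3/4)*a/7)


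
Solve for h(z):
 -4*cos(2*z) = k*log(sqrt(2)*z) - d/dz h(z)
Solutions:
 h(z) = C1 + k*z*(log(z) - 1) + k*z*log(2)/2 + 2*sin(2*z)


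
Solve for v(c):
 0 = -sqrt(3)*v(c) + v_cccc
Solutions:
 v(c) = C1*exp(-3^(1/8)*c) + C2*exp(3^(1/8)*c) + C3*sin(3^(1/8)*c) + C4*cos(3^(1/8)*c)


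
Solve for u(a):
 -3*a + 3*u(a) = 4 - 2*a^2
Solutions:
 u(a) = -2*a^2/3 + a + 4/3


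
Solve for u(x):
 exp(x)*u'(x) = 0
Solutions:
 u(x) = C1


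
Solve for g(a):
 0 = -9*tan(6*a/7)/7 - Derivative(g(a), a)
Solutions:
 g(a) = C1 + 3*log(cos(6*a/7))/2


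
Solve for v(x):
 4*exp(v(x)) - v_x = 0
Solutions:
 v(x) = log(-1/(C1 + 4*x))


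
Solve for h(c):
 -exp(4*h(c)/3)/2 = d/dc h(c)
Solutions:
 h(c) = 3*log(-(1/(C1 + 2*c))^(1/4)) + 3*log(3)/4
 h(c) = 3*log(1/(C1 + 2*c))/4 + 3*log(3)/4
 h(c) = 3*log(-I*(1/(C1 + 2*c))^(1/4)) + 3*log(3)/4
 h(c) = 3*log(I*(1/(C1 + 2*c))^(1/4)) + 3*log(3)/4


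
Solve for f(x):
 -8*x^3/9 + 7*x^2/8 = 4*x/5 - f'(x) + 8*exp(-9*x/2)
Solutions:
 f(x) = C1 + 2*x^4/9 - 7*x^3/24 + 2*x^2/5 - 16*exp(-9*x/2)/9


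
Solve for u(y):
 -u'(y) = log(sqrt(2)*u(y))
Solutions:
 2*Integral(1/(2*log(_y) + log(2)), (_y, u(y))) = C1 - y


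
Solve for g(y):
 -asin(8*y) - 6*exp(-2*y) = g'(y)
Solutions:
 g(y) = C1 - y*asin(8*y) - sqrt(1 - 64*y^2)/8 + 3*exp(-2*y)


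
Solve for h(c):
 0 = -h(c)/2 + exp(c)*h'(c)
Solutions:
 h(c) = C1*exp(-exp(-c)/2)


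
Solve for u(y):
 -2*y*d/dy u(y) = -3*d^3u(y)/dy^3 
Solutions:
 u(y) = C1 + Integral(C2*airyai(2^(1/3)*3^(2/3)*y/3) + C3*airybi(2^(1/3)*3^(2/3)*y/3), y)


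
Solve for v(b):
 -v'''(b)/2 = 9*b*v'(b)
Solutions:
 v(b) = C1 + Integral(C2*airyai(-18^(1/3)*b) + C3*airybi(-18^(1/3)*b), b)


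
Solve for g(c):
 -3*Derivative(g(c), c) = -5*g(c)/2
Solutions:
 g(c) = C1*exp(5*c/6)


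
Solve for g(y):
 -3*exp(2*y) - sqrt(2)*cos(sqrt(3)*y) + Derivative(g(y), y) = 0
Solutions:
 g(y) = C1 + 3*exp(2*y)/2 + sqrt(6)*sin(sqrt(3)*y)/3


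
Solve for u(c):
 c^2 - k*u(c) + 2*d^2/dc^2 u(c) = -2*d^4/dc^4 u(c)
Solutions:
 u(c) = C1*exp(-sqrt(2)*c*sqrt(-sqrt(2*k + 1) - 1)/2) + C2*exp(sqrt(2)*c*sqrt(-sqrt(2*k + 1) - 1)/2) + C3*exp(-sqrt(2)*c*sqrt(sqrt(2*k + 1) - 1)/2) + C4*exp(sqrt(2)*c*sqrt(sqrt(2*k + 1) - 1)/2) + c^2/k + 4/k^2


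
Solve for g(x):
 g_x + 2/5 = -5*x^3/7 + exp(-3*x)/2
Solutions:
 g(x) = C1 - 5*x^4/28 - 2*x/5 - exp(-3*x)/6


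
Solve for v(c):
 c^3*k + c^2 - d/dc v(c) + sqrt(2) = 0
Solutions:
 v(c) = C1 + c^4*k/4 + c^3/3 + sqrt(2)*c


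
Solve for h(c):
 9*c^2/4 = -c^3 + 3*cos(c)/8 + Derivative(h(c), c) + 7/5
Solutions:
 h(c) = C1 + c^4/4 + 3*c^3/4 - 7*c/5 - 3*sin(c)/8


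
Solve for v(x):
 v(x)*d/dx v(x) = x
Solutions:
 v(x) = -sqrt(C1 + x^2)
 v(x) = sqrt(C1 + x^2)


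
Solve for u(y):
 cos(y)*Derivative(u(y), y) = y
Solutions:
 u(y) = C1 + Integral(y/cos(y), y)


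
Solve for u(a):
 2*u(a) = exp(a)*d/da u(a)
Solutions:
 u(a) = C1*exp(-2*exp(-a))


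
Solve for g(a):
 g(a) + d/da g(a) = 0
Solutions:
 g(a) = C1*exp(-a)


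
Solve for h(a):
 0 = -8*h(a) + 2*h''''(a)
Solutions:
 h(a) = C1*exp(-sqrt(2)*a) + C2*exp(sqrt(2)*a) + C3*sin(sqrt(2)*a) + C4*cos(sqrt(2)*a)


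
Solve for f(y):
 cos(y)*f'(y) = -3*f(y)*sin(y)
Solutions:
 f(y) = C1*cos(y)^3


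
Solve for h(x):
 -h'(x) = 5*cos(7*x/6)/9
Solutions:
 h(x) = C1 - 10*sin(7*x/6)/21


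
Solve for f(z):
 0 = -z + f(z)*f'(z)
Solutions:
 f(z) = -sqrt(C1 + z^2)
 f(z) = sqrt(C1 + z^2)


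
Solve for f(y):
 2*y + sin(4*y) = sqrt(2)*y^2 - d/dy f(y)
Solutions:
 f(y) = C1 + sqrt(2)*y^3/3 - y^2 + cos(4*y)/4


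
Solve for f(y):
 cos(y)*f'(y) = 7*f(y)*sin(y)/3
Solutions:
 f(y) = C1/cos(y)^(7/3)


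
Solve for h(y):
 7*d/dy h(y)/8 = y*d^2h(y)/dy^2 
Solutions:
 h(y) = C1 + C2*y^(15/8)


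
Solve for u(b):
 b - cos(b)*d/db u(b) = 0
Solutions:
 u(b) = C1 + Integral(b/cos(b), b)


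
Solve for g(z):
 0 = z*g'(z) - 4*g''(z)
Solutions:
 g(z) = C1 + C2*erfi(sqrt(2)*z/4)


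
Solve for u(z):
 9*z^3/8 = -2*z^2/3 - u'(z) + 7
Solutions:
 u(z) = C1 - 9*z^4/32 - 2*z^3/9 + 7*z


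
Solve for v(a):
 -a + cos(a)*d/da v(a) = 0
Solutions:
 v(a) = C1 + Integral(a/cos(a), a)


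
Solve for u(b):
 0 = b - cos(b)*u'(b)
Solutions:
 u(b) = C1 + Integral(b/cos(b), b)


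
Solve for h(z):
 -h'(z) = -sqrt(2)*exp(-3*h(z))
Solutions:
 h(z) = log(C1 + 3*sqrt(2)*z)/3
 h(z) = log((-3^(1/3) - 3^(5/6)*I)*(C1 + sqrt(2)*z)^(1/3)/2)
 h(z) = log((-3^(1/3) + 3^(5/6)*I)*(C1 + sqrt(2)*z)^(1/3)/2)


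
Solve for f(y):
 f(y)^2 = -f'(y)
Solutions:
 f(y) = 1/(C1 + y)


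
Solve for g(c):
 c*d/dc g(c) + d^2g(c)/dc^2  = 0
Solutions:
 g(c) = C1 + C2*erf(sqrt(2)*c/2)


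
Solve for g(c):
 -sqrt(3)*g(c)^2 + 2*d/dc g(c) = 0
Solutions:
 g(c) = -2/(C1 + sqrt(3)*c)


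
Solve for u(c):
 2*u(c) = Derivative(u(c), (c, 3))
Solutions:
 u(c) = C3*exp(2^(1/3)*c) + (C1*sin(2^(1/3)*sqrt(3)*c/2) + C2*cos(2^(1/3)*sqrt(3)*c/2))*exp(-2^(1/3)*c/2)


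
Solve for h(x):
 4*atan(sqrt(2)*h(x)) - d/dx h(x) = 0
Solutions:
 Integral(1/atan(sqrt(2)*_y), (_y, h(x))) = C1 + 4*x


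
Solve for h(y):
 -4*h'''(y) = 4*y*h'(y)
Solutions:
 h(y) = C1 + Integral(C2*airyai(-y) + C3*airybi(-y), y)


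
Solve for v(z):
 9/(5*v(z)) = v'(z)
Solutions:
 v(z) = -sqrt(C1 + 90*z)/5
 v(z) = sqrt(C1 + 90*z)/5


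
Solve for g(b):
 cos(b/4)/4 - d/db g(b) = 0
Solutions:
 g(b) = C1 + sin(b/4)


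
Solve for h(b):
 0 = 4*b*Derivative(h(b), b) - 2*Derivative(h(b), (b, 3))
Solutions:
 h(b) = C1 + Integral(C2*airyai(2^(1/3)*b) + C3*airybi(2^(1/3)*b), b)


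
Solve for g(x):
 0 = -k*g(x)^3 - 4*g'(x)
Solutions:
 g(x) = -sqrt(2)*sqrt(-1/(C1 - k*x))
 g(x) = sqrt(2)*sqrt(-1/(C1 - k*x))


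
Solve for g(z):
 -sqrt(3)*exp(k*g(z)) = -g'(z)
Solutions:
 g(z) = Piecewise((log(-1/(C1*k + sqrt(3)*k*z))/k, Ne(k, 0)), (nan, True))
 g(z) = Piecewise((C1 + sqrt(3)*z, Eq(k, 0)), (nan, True))


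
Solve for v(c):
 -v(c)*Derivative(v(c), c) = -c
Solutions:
 v(c) = -sqrt(C1 + c^2)
 v(c) = sqrt(C1 + c^2)


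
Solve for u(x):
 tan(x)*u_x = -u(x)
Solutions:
 u(x) = C1/sin(x)


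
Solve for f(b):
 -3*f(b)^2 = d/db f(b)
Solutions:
 f(b) = 1/(C1 + 3*b)


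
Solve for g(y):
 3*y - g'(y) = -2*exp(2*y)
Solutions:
 g(y) = C1 + 3*y^2/2 + exp(2*y)


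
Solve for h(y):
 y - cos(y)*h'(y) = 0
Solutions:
 h(y) = C1 + Integral(y/cos(y), y)


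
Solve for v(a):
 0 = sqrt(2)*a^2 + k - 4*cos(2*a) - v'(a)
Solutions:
 v(a) = C1 + sqrt(2)*a^3/3 + a*k - 2*sin(2*a)


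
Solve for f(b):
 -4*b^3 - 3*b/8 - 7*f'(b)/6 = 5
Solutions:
 f(b) = C1 - 6*b^4/7 - 9*b^2/56 - 30*b/7


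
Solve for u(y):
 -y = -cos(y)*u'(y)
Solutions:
 u(y) = C1 + Integral(y/cos(y), y)


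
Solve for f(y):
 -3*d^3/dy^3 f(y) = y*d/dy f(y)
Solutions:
 f(y) = C1 + Integral(C2*airyai(-3^(2/3)*y/3) + C3*airybi(-3^(2/3)*y/3), y)


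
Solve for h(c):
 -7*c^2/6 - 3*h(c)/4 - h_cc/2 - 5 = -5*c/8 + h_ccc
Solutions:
 h(c) = C1*exp(c*(-2 + (9*sqrt(83) + 82)^(-1/3) + (9*sqrt(83) + 82)^(1/3))/12)*sin(sqrt(3)*c*(-(9*sqrt(83) + 82)^(1/3) + (9*sqrt(83) + 82)^(-1/3))/12) + C2*exp(c*(-2 + (9*sqrt(83) + 82)^(-1/3) + (9*sqrt(83) + 82)^(1/3))/12)*cos(sqrt(3)*c*(-(9*sqrt(83) + 82)^(1/3) + (9*sqrt(83) + 82)^(-1/3))/12) + C3*exp(-c*((9*sqrt(83) + 82)^(-1/3) + 1 + (9*sqrt(83) + 82)^(1/3))/6) - 14*c^2/9 + 5*c/6 - 124/27


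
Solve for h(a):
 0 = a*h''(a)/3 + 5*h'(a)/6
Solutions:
 h(a) = C1 + C2/a^(3/2)


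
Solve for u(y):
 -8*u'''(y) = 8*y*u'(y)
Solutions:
 u(y) = C1 + Integral(C2*airyai(-y) + C3*airybi(-y), y)


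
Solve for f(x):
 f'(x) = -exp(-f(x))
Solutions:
 f(x) = log(C1 - x)


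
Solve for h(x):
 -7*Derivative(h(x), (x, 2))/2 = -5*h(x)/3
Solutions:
 h(x) = C1*exp(-sqrt(210)*x/21) + C2*exp(sqrt(210)*x/21)


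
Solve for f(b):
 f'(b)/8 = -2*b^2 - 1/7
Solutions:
 f(b) = C1 - 16*b^3/3 - 8*b/7


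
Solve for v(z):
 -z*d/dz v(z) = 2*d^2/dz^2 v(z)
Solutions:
 v(z) = C1 + C2*erf(z/2)


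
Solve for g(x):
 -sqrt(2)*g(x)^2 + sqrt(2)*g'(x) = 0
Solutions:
 g(x) = -1/(C1 + x)


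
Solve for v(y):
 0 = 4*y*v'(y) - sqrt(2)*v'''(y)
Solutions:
 v(y) = C1 + Integral(C2*airyai(sqrt(2)*y) + C3*airybi(sqrt(2)*y), y)


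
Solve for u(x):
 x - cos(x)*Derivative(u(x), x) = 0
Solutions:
 u(x) = C1 + Integral(x/cos(x), x)


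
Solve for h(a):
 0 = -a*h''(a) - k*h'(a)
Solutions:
 h(a) = C1 + a^(1 - re(k))*(C2*sin(log(a)*Abs(im(k))) + C3*cos(log(a)*im(k)))


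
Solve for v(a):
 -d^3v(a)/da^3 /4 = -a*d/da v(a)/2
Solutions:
 v(a) = C1 + Integral(C2*airyai(2^(1/3)*a) + C3*airybi(2^(1/3)*a), a)


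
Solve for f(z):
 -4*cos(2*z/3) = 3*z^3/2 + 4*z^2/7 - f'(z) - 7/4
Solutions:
 f(z) = C1 + 3*z^4/8 + 4*z^3/21 - 7*z/4 + 6*sin(2*z/3)


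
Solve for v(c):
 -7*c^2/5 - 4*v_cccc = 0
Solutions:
 v(c) = C1 + C2*c + C3*c^2 + C4*c^3 - 7*c^6/7200


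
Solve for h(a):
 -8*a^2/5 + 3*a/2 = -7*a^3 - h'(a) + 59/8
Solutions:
 h(a) = C1 - 7*a^4/4 + 8*a^3/15 - 3*a^2/4 + 59*a/8


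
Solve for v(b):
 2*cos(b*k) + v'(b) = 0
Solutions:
 v(b) = C1 - 2*sin(b*k)/k


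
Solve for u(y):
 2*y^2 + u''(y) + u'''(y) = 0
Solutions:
 u(y) = C1 + C2*y + C3*exp(-y) - y^4/6 + 2*y^3/3 - 2*y^2


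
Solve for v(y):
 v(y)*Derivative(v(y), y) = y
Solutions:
 v(y) = -sqrt(C1 + y^2)
 v(y) = sqrt(C1 + y^2)


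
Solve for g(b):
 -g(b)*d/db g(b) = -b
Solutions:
 g(b) = -sqrt(C1 + b^2)
 g(b) = sqrt(C1 + b^2)


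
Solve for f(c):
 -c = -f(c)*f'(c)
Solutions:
 f(c) = -sqrt(C1 + c^2)
 f(c) = sqrt(C1 + c^2)


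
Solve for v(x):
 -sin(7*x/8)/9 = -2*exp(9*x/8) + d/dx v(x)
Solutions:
 v(x) = C1 + 16*exp(9*x/8)/9 + 8*cos(7*x/8)/63


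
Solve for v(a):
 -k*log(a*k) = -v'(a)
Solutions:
 v(a) = C1 + a*k*log(a*k) - a*k


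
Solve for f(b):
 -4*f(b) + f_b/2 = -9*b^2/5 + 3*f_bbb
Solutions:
 f(b) = C1*exp(b*((sqrt(5182)/4 + 18)^(-1/3) + 2*(sqrt(5182)/4 + 18)^(1/3))/12)*sin(sqrt(3)*b*(-2*(sqrt(5182)/4 + 18)^(1/3) + (sqrt(5182)/4 + 18)^(-1/3))/12) + C2*exp(b*((sqrt(5182)/4 + 18)^(-1/3) + 2*(sqrt(5182)/4 + 18)^(1/3))/12)*cos(sqrt(3)*b*(-2*(sqrt(5182)/4 + 18)^(1/3) + (sqrt(5182)/4 + 18)^(-1/3))/12) + C3*exp(-b*((sqrt(5182)/4 + 18)^(-1/3) + 2*(sqrt(5182)/4 + 18)^(1/3))/6) + 9*b^2/20 + 9*b/80 + 9/640


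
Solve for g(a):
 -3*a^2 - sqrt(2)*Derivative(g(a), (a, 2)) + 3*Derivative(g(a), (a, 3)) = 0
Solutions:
 g(a) = C1 + C2*a + C3*exp(sqrt(2)*a/3) - sqrt(2)*a^4/8 - 3*a^3/2 - 27*sqrt(2)*a^2/4


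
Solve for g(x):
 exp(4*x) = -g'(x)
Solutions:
 g(x) = C1 - exp(4*x)/4


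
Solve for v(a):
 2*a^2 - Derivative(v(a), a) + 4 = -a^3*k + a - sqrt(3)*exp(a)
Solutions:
 v(a) = C1 + a^4*k/4 + 2*a^3/3 - a^2/2 + 4*a + sqrt(3)*exp(a)


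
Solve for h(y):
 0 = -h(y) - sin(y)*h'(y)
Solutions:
 h(y) = C1*sqrt(cos(y) + 1)/sqrt(cos(y) - 1)


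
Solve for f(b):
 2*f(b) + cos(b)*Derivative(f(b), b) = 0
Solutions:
 f(b) = C1*(sin(b) - 1)/(sin(b) + 1)


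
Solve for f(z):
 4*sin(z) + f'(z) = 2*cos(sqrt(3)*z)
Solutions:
 f(z) = C1 + 2*sqrt(3)*sin(sqrt(3)*z)/3 + 4*cos(z)


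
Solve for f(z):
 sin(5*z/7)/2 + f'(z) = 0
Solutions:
 f(z) = C1 + 7*cos(5*z/7)/10


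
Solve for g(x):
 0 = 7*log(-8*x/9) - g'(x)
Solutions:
 g(x) = C1 + 7*x*log(-x) + 7*x*(-2*log(3) - 1 + 3*log(2))


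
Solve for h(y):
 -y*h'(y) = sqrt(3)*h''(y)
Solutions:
 h(y) = C1 + C2*erf(sqrt(2)*3^(3/4)*y/6)


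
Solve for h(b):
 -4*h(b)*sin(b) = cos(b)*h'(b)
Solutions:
 h(b) = C1*cos(b)^4


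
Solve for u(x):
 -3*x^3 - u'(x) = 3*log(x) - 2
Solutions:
 u(x) = C1 - 3*x^4/4 - 3*x*log(x) + 5*x


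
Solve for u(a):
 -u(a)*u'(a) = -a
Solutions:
 u(a) = -sqrt(C1 + a^2)
 u(a) = sqrt(C1 + a^2)


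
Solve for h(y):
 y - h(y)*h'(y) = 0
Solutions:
 h(y) = -sqrt(C1 + y^2)
 h(y) = sqrt(C1 + y^2)


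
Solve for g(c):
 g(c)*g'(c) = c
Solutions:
 g(c) = -sqrt(C1 + c^2)
 g(c) = sqrt(C1 + c^2)


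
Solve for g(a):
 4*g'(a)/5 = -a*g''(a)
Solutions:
 g(a) = C1 + C2*a^(1/5)


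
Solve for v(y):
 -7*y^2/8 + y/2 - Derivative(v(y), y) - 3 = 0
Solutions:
 v(y) = C1 - 7*y^3/24 + y^2/4 - 3*y


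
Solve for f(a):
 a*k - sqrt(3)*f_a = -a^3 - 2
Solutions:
 f(a) = C1 + sqrt(3)*a^4/12 + sqrt(3)*a^2*k/6 + 2*sqrt(3)*a/3


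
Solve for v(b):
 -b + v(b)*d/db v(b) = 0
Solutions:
 v(b) = -sqrt(C1 + b^2)
 v(b) = sqrt(C1 + b^2)


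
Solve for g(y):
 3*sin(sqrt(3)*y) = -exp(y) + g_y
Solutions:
 g(y) = C1 + exp(y) - sqrt(3)*cos(sqrt(3)*y)


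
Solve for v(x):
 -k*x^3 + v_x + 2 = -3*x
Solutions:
 v(x) = C1 + k*x^4/4 - 3*x^2/2 - 2*x


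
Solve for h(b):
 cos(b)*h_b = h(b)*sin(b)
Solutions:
 h(b) = C1/cos(b)


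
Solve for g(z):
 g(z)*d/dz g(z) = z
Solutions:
 g(z) = -sqrt(C1 + z^2)
 g(z) = sqrt(C1 + z^2)


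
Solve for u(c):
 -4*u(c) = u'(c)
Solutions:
 u(c) = C1*exp(-4*c)


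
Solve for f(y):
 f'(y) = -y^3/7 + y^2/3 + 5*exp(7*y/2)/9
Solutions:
 f(y) = C1 - y^4/28 + y^3/9 + 10*exp(7*y/2)/63


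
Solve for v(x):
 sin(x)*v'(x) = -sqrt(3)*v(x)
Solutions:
 v(x) = C1*(cos(x) + 1)^(sqrt(3)/2)/(cos(x) - 1)^(sqrt(3)/2)


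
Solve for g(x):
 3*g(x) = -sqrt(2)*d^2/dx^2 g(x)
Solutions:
 g(x) = C1*sin(2^(3/4)*sqrt(3)*x/2) + C2*cos(2^(3/4)*sqrt(3)*x/2)


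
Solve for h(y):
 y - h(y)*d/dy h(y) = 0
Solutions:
 h(y) = -sqrt(C1 + y^2)
 h(y) = sqrt(C1 + y^2)


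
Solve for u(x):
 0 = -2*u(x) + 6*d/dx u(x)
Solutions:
 u(x) = C1*exp(x/3)


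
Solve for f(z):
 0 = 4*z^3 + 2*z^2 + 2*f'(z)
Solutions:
 f(z) = C1 - z^4/2 - z^3/3


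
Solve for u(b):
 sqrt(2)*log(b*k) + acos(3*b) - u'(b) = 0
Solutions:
 u(b) = C1 + sqrt(2)*b*(log(b*k) - 1) + b*acos(3*b) - sqrt(1 - 9*b^2)/3


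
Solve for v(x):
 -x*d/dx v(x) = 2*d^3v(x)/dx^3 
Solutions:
 v(x) = C1 + Integral(C2*airyai(-2^(2/3)*x/2) + C3*airybi(-2^(2/3)*x/2), x)


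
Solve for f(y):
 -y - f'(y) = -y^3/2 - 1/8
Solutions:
 f(y) = C1 + y^4/8 - y^2/2 + y/8


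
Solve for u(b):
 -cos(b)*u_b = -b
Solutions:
 u(b) = C1 + Integral(b/cos(b), b)


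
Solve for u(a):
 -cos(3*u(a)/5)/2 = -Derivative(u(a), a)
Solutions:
 -a/2 - 5*log(sin(3*u(a)/5) - 1)/6 + 5*log(sin(3*u(a)/5) + 1)/6 = C1


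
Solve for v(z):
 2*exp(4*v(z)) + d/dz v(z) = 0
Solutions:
 v(z) = log(-I*(1/(C1 + 8*z))^(1/4))
 v(z) = log(I*(1/(C1 + 8*z))^(1/4))
 v(z) = log(-(1/(C1 + 8*z))^(1/4))
 v(z) = log(1/(C1 + 8*z))/4


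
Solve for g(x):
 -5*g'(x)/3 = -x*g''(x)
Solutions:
 g(x) = C1 + C2*x^(8/3)


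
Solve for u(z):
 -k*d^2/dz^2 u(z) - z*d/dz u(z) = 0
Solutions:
 u(z) = C1 + C2*sqrt(k)*erf(sqrt(2)*z*sqrt(1/k)/2)


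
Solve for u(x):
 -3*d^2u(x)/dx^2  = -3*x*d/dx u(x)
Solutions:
 u(x) = C1 + C2*erfi(sqrt(2)*x/2)


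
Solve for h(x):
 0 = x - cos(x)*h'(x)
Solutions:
 h(x) = C1 + Integral(x/cos(x), x)


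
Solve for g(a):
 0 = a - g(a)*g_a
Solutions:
 g(a) = -sqrt(C1 + a^2)
 g(a) = sqrt(C1 + a^2)


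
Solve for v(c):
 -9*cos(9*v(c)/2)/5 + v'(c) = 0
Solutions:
 -9*c/5 - log(sin(9*v(c)/2) - 1)/9 + log(sin(9*v(c)/2) + 1)/9 = C1


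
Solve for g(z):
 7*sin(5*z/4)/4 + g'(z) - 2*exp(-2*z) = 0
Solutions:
 g(z) = C1 + 7*cos(5*z/4)/5 - exp(-2*z)


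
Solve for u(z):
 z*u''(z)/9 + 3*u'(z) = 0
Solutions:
 u(z) = C1 + C2/z^26


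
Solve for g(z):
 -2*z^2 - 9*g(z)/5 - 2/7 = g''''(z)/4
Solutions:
 g(z) = -10*z^2/9 + (C1*sin(sqrt(3)*5^(3/4)*z/5) + C2*cos(sqrt(3)*5^(3/4)*z/5))*exp(-sqrt(3)*5^(3/4)*z/5) + (C3*sin(sqrt(3)*5^(3/4)*z/5) + C4*cos(sqrt(3)*5^(3/4)*z/5))*exp(sqrt(3)*5^(3/4)*z/5) - 10/63


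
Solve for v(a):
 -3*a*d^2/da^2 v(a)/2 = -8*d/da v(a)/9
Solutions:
 v(a) = C1 + C2*a^(43/27)


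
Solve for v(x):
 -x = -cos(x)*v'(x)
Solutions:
 v(x) = C1 + Integral(x/cos(x), x)


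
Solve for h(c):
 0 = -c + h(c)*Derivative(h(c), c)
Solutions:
 h(c) = -sqrt(C1 + c^2)
 h(c) = sqrt(C1 + c^2)


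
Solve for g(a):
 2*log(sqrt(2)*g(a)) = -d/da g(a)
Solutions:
 Integral(1/(2*log(_y) + log(2)), (_y, g(a))) = C1 - a


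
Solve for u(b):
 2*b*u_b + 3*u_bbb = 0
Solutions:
 u(b) = C1 + Integral(C2*airyai(-2^(1/3)*3^(2/3)*b/3) + C3*airybi(-2^(1/3)*3^(2/3)*b/3), b)


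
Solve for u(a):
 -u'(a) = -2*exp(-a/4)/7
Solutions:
 u(a) = C1 - 8*exp(-a/4)/7


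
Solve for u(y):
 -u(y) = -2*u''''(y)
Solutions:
 u(y) = C1*exp(-2^(3/4)*y/2) + C2*exp(2^(3/4)*y/2) + C3*sin(2^(3/4)*y/2) + C4*cos(2^(3/4)*y/2)


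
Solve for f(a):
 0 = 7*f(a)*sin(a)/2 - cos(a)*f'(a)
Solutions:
 f(a) = C1/cos(a)^(7/2)


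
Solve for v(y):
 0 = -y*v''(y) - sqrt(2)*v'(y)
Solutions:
 v(y) = C1 + C2*y^(1 - sqrt(2))


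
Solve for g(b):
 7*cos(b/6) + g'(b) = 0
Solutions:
 g(b) = C1 - 42*sin(b/6)


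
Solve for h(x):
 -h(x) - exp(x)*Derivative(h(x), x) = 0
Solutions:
 h(x) = C1*exp(exp(-x))


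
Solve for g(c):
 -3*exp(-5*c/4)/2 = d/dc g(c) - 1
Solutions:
 g(c) = C1 + c + 6*exp(-5*c/4)/5


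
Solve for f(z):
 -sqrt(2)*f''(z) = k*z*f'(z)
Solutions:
 f(z) = Piecewise((-2^(3/4)*sqrt(pi)*C1*erf(2^(1/4)*sqrt(k)*z/2)/(2*sqrt(k)) - C2, (k > 0) | (k < 0)), (-C1*z - C2, True))


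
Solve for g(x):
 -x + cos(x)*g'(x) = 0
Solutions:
 g(x) = C1 + Integral(x/cos(x), x)


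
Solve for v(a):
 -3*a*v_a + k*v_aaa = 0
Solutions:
 v(a) = C1 + Integral(C2*airyai(3^(1/3)*a*(1/k)^(1/3)) + C3*airybi(3^(1/3)*a*(1/k)^(1/3)), a)


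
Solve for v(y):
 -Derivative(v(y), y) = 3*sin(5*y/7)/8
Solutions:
 v(y) = C1 + 21*cos(5*y/7)/40


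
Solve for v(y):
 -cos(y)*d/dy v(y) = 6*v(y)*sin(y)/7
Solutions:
 v(y) = C1*cos(y)^(6/7)


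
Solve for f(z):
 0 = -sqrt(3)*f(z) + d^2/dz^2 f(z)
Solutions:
 f(z) = C1*exp(-3^(1/4)*z) + C2*exp(3^(1/4)*z)


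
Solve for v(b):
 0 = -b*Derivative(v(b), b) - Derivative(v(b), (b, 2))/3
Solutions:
 v(b) = C1 + C2*erf(sqrt(6)*b/2)


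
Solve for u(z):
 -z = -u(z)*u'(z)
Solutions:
 u(z) = -sqrt(C1 + z^2)
 u(z) = sqrt(C1 + z^2)


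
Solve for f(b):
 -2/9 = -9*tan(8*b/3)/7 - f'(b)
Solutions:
 f(b) = C1 + 2*b/9 + 27*log(cos(8*b/3))/56


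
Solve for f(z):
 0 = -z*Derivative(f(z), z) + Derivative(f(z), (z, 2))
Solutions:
 f(z) = C1 + C2*erfi(sqrt(2)*z/2)


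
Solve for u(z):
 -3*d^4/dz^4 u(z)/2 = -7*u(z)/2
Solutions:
 u(z) = C1*exp(-3^(3/4)*7^(1/4)*z/3) + C2*exp(3^(3/4)*7^(1/4)*z/3) + C3*sin(3^(3/4)*7^(1/4)*z/3) + C4*cos(3^(3/4)*7^(1/4)*z/3)


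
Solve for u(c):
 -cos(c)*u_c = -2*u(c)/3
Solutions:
 u(c) = C1*(sin(c) + 1)^(1/3)/(sin(c) - 1)^(1/3)


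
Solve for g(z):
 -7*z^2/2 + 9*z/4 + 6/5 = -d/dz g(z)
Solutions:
 g(z) = C1 + 7*z^3/6 - 9*z^2/8 - 6*z/5


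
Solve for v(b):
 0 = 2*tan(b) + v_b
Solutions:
 v(b) = C1 + 2*log(cos(b))


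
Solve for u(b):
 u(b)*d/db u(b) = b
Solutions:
 u(b) = -sqrt(C1 + b^2)
 u(b) = sqrt(C1 + b^2)


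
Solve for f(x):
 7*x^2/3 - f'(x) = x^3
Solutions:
 f(x) = C1 - x^4/4 + 7*x^3/9


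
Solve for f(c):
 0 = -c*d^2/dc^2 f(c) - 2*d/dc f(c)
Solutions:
 f(c) = C1 + C2/c


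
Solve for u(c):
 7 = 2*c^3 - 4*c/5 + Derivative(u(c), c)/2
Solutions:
 u(c) = C1 - c^4 + 4*c^2/5 + 14*c


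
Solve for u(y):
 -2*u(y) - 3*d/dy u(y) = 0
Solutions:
 u(y) = C1*exp(-2*y/3)


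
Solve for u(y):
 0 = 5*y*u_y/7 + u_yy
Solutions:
 u(y) = C1 + C2*erf(sqrt(70)*y/14)


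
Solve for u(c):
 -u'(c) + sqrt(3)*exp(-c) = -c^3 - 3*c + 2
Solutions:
 u(c) = C1 + c^4/4 + 3*c^2/2 - 2*c - sqrt(3)*exp(-c)


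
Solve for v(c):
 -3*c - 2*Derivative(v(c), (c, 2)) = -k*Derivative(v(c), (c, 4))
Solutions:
 v(c) = C1 + C2*c + C3*exp(-sqrt(2)*c*sqrt(1/k)) + C4*exp(sqrt(2)*c*sqrt(1/k)) - c^3/4


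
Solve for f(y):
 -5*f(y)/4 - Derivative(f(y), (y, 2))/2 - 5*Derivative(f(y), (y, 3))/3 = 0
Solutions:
 f(y) = C1*exp(y*(-2 + (5*sqrt(5655) + 376)^(-1/3) + (5*sqrt(5655) + 376)^(1/3))/20)*sin(sqrt(3)*y*(-(5*sqrt(5655) + 376)^(1/3) + (5*sqrt(5655) + 376)^(-1/3))/20) + C2*exp(y*(-2 + (5*sqrt(5655) + 376)^(-1/3) + (5*sqrt(5655) + 376)^(1/3))/20)*cos(sqrt(3)*y*(-(5*sqrt(5655) + 376)^(1/3) + (5*sqrt(5655) + 376)^(-1/3))/20) + C3*exp(-y*((5*sqrt(5655) + 376)^(-1/3) + 1 + (5*sqrt(5655) + 376)^(1/3))/10)


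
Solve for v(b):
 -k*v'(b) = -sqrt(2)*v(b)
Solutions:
 v(b) = C1*exp(sqrt(2)*b/k)


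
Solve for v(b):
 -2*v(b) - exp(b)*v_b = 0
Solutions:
 v(b) = C1*exp(2*exp(-b))


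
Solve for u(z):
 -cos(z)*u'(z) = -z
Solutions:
 u(z) = C1 + Integral(z/cos(z), z)


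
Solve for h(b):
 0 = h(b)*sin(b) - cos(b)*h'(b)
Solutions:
 h(b) = C1/cos(b)


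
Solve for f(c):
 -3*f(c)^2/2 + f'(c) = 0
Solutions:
 f(c) = -2/(C1 + 3*c)


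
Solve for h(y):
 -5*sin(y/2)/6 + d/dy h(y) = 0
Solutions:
 h(y) = C1 - 5*cos(y/2)/3


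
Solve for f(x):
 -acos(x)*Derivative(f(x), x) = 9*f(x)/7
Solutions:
 f(x) = C1*exp(-9*Integral(1/acos(x), x)/7)


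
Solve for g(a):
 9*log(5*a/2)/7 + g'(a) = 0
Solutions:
 g(a) = C1 - 9*a*log(a)/7 - 9*a*log(5)/7 + 9*a*log(2)/7 + 9*a/7


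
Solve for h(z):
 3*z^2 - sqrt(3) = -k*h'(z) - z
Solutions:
 h(z) = C1 - z^3/k - z^2/(2*k) + sqrt(3)*z/k


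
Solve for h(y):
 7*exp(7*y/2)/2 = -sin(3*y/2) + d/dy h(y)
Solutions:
 h(y) = C1 + exp(7*y/2) - 2*cos(3*y/2)/3


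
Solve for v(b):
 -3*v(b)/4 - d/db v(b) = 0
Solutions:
 v(b) = C1*exp(-3*b/4)


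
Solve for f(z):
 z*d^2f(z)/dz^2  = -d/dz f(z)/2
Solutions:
 f(z) = C1 + C2*sqrt(z)


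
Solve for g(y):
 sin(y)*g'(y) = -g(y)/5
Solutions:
 g(y) = C1*(cos(y) + 1)^(1/10)/(cos(y) - 1)^(1/10)


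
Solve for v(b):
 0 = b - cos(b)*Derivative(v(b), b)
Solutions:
 v(b) = C1 + Integral(b/cos(b), b)


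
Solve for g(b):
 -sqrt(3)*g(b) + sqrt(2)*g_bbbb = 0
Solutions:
 g(b) = C1*exp(-2^(7/8)*3^(1/8)*b/2) + C2*exp(2^(7/8)*3^(1/8)*b/2) + C3*sin(2^(7/8)*3^(1/8)*b/2) + C4*cos(2^(7/8)*3^(1/8)*b/2)


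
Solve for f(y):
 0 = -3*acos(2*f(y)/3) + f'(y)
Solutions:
 Integral(1/acos(2*_y/3), (_y, f(y))) = C1 + 3*y


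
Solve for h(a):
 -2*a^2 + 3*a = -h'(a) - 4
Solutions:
 h(a) = C1 + 2*a^3/3 - 3*a^2/2 - 4*a


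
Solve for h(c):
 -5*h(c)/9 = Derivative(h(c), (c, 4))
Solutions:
 h(c) = (C1*sin(5^(1/4)*sqrt(6)*c/6) + C2*cos(5^(1/4)*sqrt(6)*c/6))*exp(-5^(1/4)*sqrt(6)*c/6) + (C3*sin(5^(1/4)*sqrt(6)*c/6) + C4*cos(5^(1/4)*sqrt(6)*c/6))*exp(5^(1/4)*sqrt(6)*c/6)


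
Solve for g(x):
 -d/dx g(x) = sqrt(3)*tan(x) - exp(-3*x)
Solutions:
 g(x) = C1 - sqrt(3)*log(tan(x)^2 + 1)/2 - exp(-3*x)/3


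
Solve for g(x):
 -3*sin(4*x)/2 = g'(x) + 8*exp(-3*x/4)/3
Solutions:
 g(x) = C1 + 3*cos(4*x)/8 + 32*exp(-3*x/4)/9


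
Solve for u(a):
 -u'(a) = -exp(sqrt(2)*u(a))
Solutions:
 u(a) = sqrt(2)*(2*log(-1/(C1 + a)) - log(2))/4


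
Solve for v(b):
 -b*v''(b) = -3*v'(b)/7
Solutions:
 v(b) = C1 + C2*b^(10/7)


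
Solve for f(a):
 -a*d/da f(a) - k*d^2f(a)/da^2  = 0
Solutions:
 f(a) = C1 + C2*sqrt(k)*erf(sqrt(2)*a*sqrt(1/k)/2)


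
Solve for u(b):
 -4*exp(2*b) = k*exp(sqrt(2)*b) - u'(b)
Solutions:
 u(b) = C1 + sqrt(2)*k*exp(sqrt(2)*b)/2 + 2*exp(2*b)


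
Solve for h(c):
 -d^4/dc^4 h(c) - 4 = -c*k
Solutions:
 h(c) = C1 + C2*c + C3*c^2 + C4*c^3 + c^5*k/120 - c^4/6


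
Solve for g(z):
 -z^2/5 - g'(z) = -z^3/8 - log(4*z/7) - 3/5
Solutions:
 g(z) = C1 + z^4/32 - z^3/15 + z*log(z) + z*log(4/7) - 2*z/5


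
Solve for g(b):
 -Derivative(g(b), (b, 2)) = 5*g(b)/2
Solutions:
 g(b) = C1*sin(sqrt(10)*b/2) + C2*cos(sqrt(10)*b/2)


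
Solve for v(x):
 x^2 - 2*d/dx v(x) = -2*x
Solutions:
 v(x) = C1 + x^3/6 + x^2/2


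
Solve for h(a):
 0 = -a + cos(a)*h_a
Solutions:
 h(a) = C1 + Integral(a/cos(a), a)


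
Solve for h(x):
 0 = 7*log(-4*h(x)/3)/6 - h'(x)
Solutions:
 -6*Integral(1/(log(-_y) - log(3) + 2*log(2)), (_y, h(x)))/7 = C1 - x


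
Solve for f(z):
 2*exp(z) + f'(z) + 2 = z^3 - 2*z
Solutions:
 f(z) = C1 + z^4/4 - z^2 - 2*z - 2*exp(z)


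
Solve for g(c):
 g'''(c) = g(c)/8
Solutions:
 g(c) = C3*exp(c/2) + (C1*sin(sqrt(3)*c/4) + C2*cos(sqrt(3)*c/4))*exp(-c/4)


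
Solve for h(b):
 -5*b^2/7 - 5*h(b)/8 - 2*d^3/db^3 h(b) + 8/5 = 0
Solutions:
 h(b) = C3*exp(-2^(2/3)*5^(1/3)*b/4) - 8*b^2/7 + (C1*sin(2^(2/3)*sqrt(3)*5^(1/3)*b/8) + C2*cos(2^(2/3)*sqrt(3)*5^(1/3)*b/8))*exp(2^(2/3)*5^(1/3)*b/8) + 64/25


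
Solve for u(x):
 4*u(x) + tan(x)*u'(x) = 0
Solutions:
 u(x) = C1/sin(x)^4


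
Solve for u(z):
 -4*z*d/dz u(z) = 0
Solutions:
 u(z) = C1


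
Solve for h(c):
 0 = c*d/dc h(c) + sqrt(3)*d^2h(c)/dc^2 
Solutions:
 h(c) = C1 + C2*erf(sqrt(2)*3^(3/4)*c/6)


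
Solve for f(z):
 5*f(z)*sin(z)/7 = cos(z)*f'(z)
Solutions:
 f(z) = C1/cos(z)^(5/7)


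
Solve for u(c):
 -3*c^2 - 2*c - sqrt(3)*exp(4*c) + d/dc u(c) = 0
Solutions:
 u(c) = C1 + c^3 + c^2 + sqrt(3)*exp(4*c)/4


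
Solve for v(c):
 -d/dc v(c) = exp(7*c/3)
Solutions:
 v(c) = C1 - 3*exp(7*c/3)/7


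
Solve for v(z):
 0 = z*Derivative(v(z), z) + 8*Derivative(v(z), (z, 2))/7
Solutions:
 v(z) = C1 + C2*erf(sqrt(7)*z/4)


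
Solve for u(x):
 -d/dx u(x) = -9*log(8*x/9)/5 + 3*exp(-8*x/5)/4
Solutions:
 u(x) = C1 + 9*x*log(x)/5 + 9*x*(-2*log(3) - 1 + 3*log(2))/5 + 15*exp(-8*x/5)/32


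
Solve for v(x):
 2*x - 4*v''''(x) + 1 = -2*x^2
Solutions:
 v(x) = C1 + C2*x + C3*x^2 + C4*x^3 + x^6/720 + x^5/240 + x^4/96


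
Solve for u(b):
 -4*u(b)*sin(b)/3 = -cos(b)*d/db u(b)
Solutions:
 u(b) = C1/cos(b)^(4/3)


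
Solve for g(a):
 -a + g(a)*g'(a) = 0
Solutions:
 g(a) = -sqrt(C1 + a^2)
 g(a) = sqrt(C1 + a^2)


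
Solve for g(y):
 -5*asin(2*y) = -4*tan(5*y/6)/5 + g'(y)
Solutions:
 g(y) = C1 - 5*y*asin(2*y) - 5*sqrt(1 - 4*y^2)/2 - 24*log(cos(5*y/6))/25


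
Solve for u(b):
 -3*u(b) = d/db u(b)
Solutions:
 u(b) = C1*exp(-3*b)


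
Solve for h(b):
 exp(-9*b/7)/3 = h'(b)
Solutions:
 h(b) = C1 - 7*exp(-9*b/7)/27


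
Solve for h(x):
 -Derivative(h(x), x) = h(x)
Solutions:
 h(x) = C1*exp(-x)


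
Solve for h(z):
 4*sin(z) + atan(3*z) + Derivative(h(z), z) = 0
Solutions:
 h(z) = C1 - z*atan(3*z) + log(9*z^2 + 1)/6 + 4*cos(z)


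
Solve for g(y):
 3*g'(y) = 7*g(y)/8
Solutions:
 g(y) = C1*exp(7*y/24)


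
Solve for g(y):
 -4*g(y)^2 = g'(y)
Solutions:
 g(y) = 1/(C1 + 4*y)


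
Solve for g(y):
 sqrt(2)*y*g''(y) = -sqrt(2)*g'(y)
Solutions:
 g(y) = C1 + C2*log(y)


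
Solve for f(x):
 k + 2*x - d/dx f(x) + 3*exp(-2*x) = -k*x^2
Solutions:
 f(x) = C1 + k*x^3/3 + k*x + x^2 - 3*exp(-2*x)/2


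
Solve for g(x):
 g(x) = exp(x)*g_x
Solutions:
 g(x) = C1*exp(-exp(-x))


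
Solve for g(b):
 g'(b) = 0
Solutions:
 g(b) = C1


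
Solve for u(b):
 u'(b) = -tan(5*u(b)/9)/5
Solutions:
 u(b) = -9*asin(C1*exp(-b/9))/5 + 9*pi/5
 u(b) = 9*asin(C1*exp(-b/9))/5


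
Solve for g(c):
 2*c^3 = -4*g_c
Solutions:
 g(c) = C1 - c^4/8


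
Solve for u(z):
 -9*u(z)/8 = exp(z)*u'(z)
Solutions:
 u(z) = C1*exp(9*exp(-z)/8)


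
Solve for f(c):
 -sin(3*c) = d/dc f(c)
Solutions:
 f(c) = C1 + cos(3*c)/3


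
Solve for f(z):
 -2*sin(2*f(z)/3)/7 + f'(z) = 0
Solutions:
 -2*z/7 + 3*log(cos(2*f(z)/3) - 1)/4 - 3*log(cos(2*f(z)/3) + 1)/4 = C1


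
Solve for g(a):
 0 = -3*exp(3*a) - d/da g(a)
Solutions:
 g(a) = C1 - exp(3*a)


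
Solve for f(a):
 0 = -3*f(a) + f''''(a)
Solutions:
 f(a) = C1*exp(-3^(1/4)*a) + C2*exp(3^(1/4)*a) + C3*sin(3^(1/4)*a) + C4*cos(3^(1/4)*a)


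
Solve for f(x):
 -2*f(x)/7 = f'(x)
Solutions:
 f(x) = C1*exp(-2*x/7)


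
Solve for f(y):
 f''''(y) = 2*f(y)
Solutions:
 f(y) = C1*exp(-2^(1/4)*y) + C2*exp(2^(1/4)*y) + C3*sin(2^(1/4)*y) + C4*cos(2^(1/4)*y)


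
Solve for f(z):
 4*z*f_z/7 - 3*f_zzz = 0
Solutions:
 f(z) = C1 + Integral(C2*airyai(42^(2/3)*z/21) + C3*airybi(42^(2/3)*z/21), z)


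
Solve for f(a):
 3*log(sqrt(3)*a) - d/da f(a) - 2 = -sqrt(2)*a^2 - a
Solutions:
 f(a) = C1 + sqrt(2)*a^3/3 + a^2/2 + 3*a*log(a) - 5*a + 3*a*log(3)/2


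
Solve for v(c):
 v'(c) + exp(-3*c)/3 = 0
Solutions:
 v(c) = C1 + exp(-3*c)/9


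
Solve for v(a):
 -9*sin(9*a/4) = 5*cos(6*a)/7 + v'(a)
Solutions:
 v(a) = C1 - 5*sin(6*a)/42 + 4*cos(9*a/4)


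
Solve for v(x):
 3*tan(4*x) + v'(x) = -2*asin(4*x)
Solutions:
 v(x) = C1 - 2*x*asin(4*x) - sqrt(1 - 16*x^2)/2 + 3*log(cos(4*x))/4


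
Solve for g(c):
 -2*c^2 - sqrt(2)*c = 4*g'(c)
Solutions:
 g(c) = C1 - c^3/6 - sqrt(2)*c^2/8


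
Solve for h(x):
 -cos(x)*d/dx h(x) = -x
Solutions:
 h(x) = C1 + Integral(x/cos(x), x)


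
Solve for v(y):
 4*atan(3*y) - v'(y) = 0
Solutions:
 v(y) = C1 + 4*y*atan(3*y) - 2*log(9*y^2 + 1)/3


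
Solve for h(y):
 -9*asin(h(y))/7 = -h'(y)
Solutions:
 Integral(1/asin(_y), (_y, h(y))) = C1 + 9*y/7


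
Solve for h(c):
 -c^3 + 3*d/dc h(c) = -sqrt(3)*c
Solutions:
 h(c) = C1 + c^4/12 - sqrt(3)*c^2/6
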